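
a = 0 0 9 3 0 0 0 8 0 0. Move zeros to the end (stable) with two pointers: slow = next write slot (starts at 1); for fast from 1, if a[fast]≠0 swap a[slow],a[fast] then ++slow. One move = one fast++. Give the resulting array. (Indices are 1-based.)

[9, 3, 8, 0, 0, 0, 0, 0, 0, 0]

(s=1,f=1) a[fast]=0 → fast++
(s=1,f=2) a[fast]=0 → fast++
(s=1,f=3) a[fast]=9≠0 swap→a[1]=9 → slow++,fast++
(s=2,f=4) a[fast]=3≠0 swap→a[2]=3 → slow++,fast++
(s=3,f=5) a[fast]=0 → fast++
(s=3,f=6) a[fast]=0 → fast++
(s=3,f=7) a[fast]=0 → fast++
(s=3,f=8) a[fast]=8≠0 swap→a[3]=8 → slow++,fast++
(s=4,f=9) a[fast]=0 → fast++
(s=4,f=10) a[fast]=0 → fast++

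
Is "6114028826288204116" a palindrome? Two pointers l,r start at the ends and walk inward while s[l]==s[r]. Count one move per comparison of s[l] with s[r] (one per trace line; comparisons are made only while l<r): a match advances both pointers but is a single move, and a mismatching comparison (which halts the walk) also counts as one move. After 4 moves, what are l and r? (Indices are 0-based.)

l=4, r=14

l=0 r=18: '6'=='6', l++,r--
l=1 r=17: '1'=='1', l++,r--
l=2 r=16: '1'=='1', l++,r--
l=3 r=15: '4'=='4', l++,r--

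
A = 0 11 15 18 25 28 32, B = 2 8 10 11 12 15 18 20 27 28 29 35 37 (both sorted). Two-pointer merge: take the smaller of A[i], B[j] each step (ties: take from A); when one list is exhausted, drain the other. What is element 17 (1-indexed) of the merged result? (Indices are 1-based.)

merged[17] = 29

i=1 j=1: A[i]=0<=B[j]=2 take 0, i++
i=2 j=1: A[i]=11>B[j]=2 take 2, j++
i=2 j=2: A[i]=11>B[j]=8 take 8, j++
i=2 j=3: A[i]=11>B[j]=10 take 10, j++
i=2 j=4: A[i]=11<=B[j]=11 take 11, i++
i=3 j=4: A[i]=15>B[j]=11 take 11, j++
i=3 j=5: A[i]=15>B[j]=12 take 12, j++
i=3 j=6: A[i]=15<=B[j]=15 take 15, i++
i=4 j=6: A[i]=18>B[j]=15 take 15, j++
i=4 j=7: A[i]=18<=B[j]=18 take 18, i++
i=5 j=7: A[i]=25>B[j]=18 take 18, j++
i=5 j=8: A[i]=25>B[j]=20 take 20, j++
i=5 j=9: A[i]=25<=B[j]=27 take 25, i++
i=6 j=9: A[i]=28>B[j]=27 take 27, j++
i=6 j=10: A[i]=28<=B[j]=28 take 28, i++
i=7 j=10: A[i]=32>B[j]=28 take 28, j++
i=7 j=11: A[i]=32>B[j]=29 take 29, j++
i=7 j=12: A[i]=32<=B[j]=35 take 32, i++
i=8 j=12: A done, take B[j]=35, j++
i=8 j=13: A done, take B[j]=37, j++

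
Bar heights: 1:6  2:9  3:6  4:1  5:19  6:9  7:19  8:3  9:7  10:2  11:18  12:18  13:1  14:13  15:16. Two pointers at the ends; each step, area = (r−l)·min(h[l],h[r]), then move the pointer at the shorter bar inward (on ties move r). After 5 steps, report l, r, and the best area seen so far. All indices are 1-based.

[1,15] min(6,16)*14=84 best=84 * → l++
[2,15] min(9,16)*13=117 best=117 * → l++
[3,15] min(6,16)*12=72 best=117 → l++
[4,15] min(1,16)*11=11 best=117 → l++
[5,15] min(19,16)*10=160 best=160 * → r--

l=5, r=14, best area=160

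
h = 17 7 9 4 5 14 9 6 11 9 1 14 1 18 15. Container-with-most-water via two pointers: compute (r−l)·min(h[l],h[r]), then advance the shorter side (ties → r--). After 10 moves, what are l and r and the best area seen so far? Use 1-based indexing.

l=1 r=15: min(17,15)*14=210 best=210 *, r--
l=1 r=14: min(17,18)*13=221 best=221 *, l++
l=2 r=14: min(7,18)*12=84 best=221, l++
l=3 r=14: min(9,18)*11=99 best=221, l++
l=4 r=14: min(4,18)*10=40 best=221, l++
l=5 r=14: min(5,18)*9=45 best=221, l++
l=6 r=14: min(14,18)*8=112 best=221, l++
l=7 r=14: min(9,18)*7=63 best=221, l++
l=8 r=14: min(6,18)*6=36 best=221, l++
l=9 r=14: min(11,18)*5=55 best=221, l++

l=10, r=14, best area=221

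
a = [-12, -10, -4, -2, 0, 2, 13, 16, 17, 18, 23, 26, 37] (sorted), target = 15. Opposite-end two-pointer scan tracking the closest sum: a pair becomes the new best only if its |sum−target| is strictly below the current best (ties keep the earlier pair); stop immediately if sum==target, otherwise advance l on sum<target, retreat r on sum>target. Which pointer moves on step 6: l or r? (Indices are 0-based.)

l=0 r=12: -12+37=25 d=10 *, r--
l=0 r=11: -12+26=14 d=1 *, l++
l=1 r=11: -10+26=16 d=1, r--
l=1 r=10: -10+23=13 d=2, l++
l=2 r=10: -4+23=19 d=4, r--
l=2 r=9: -4+18=14 d=1, l++

l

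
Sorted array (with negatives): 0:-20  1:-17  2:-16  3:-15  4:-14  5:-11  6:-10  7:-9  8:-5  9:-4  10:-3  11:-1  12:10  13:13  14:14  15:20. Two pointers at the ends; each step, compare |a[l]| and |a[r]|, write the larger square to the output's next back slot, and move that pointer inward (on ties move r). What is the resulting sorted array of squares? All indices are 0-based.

[1, 9, 16, 25, 81, 100, 100, 121, 169, 196, 196, 225, 256, 289, 400, 400]

[0,15] |-20|<=|20| out[15]=400 → r--
[0,14] |-20|>|14| out[14]=400 → l++
[1,14] |-17|>|14| out[13]=289 → l++
[2,14] |-16|>|14| out[12]=256 → l++
[3,14] |-15|>|14| out[11]=225 → l++
[4,14] |-14|<=|14| out[10]=196 → r--
[4,13] |-14|>|13| out[9]=196 → l++
[5,13] |-11|<=|13| out[8]=169 → r--
[5,12] |-11|>|10| out[7]=121 → l++
[6,12] |-10|<=|10| out[6]=100 → r--
[6,11] |-10|>|-1| out[5]=100 → l++
[7,11] |-9|>|-1| out[4]=81 → l++
[8,11] |-5|>|-1| out[3]=25 → l++
[9,11] |-4|>|-1| out[2]=16 → l++
[10,11] |-3|>|-1| out[1]=9 → l++
[11,11] |-1|<=|-1| out[0]=1 → r--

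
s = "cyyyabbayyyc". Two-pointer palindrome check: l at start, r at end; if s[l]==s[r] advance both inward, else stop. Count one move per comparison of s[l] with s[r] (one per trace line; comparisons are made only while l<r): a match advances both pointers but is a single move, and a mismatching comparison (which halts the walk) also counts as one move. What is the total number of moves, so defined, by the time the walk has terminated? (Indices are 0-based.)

l=0 r=11: 'c'=='c', l++,r--
l=1 r=10: 'y'=='y', l++,r--
l=2 r=9: 'y'=='y', l++,r--
l=3 r=8: 'y'=='y', l++,r--
l=4 r=7: 'a'=='a', l++,r--
l=5 r=6: 'b'=='b', l++,r--

6 moves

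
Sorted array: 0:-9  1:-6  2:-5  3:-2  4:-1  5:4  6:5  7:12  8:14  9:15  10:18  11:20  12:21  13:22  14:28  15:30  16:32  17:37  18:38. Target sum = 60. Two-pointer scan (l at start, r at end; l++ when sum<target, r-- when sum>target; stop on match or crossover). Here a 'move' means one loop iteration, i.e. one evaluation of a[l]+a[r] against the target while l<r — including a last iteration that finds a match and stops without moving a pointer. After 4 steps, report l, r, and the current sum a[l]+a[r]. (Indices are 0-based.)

l=0 r=18: -9+38=29 <60, l++
l=1 r=18: -6+38=32 <60, l++
l=2 r=18: -5+38=33 <60, l++
l=3 r=18: -2+38=36 <60, l++

l=4, r=18, sum=37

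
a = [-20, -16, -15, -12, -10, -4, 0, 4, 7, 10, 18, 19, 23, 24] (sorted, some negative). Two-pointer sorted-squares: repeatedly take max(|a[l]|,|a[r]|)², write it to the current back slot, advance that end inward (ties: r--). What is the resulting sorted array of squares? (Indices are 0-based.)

[0,13] |-20|<=|24| out[13]=576 → r--
[0,12] |-20|<=|23| out[12]=529 → r--
[0,11] |-20|>|19| out[11]=400 → l++
[1,11] |-16|<=|19| out[10]=361 → r--
[1,10] |-16|<=|18| out[9]=324 → r--
[1,9] |-16|>|10| out[8]=256 → l++
[2,9] |-15|>|10| out[7]=225 → l++
[3,9] |-12|>|10| out[6]=144 → l++
[4,9] |-10|<=|10| out[5]=100 → r--
[4,8] |-10|>|7| out[4]=100 → l++
[5,8] |-4|<=|7| out[3]=49 → r--
[5,7] |-4|<=|4| out[2]=16 → r--
[5,6] |-4|>|0| out[1]=16 → l++
[6,6] |0|<=|0| out[0]=0 → r--

[0, 16, 16, 49, 100, 100, 144, 225, 256, 324, 361, 400, 529, 576]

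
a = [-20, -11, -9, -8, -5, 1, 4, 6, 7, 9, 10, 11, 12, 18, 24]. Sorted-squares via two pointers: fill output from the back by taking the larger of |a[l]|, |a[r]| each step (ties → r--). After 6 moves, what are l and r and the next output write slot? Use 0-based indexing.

[0,14] |-20|<=|24| out[14]=576 → r--
[0,13] |-20|>|18| out[13]=400 → l++
[1,13] |-11|<=|18| out[12]=324 → r--
[1,12] |-11|<=|12| out[11]=144 → r--
[1,11] |-11|<=|11| out[10]=121 → r--
[1,10] |-11|>|10| out[9]=121 → l++

l=2, r=10, next write slot=8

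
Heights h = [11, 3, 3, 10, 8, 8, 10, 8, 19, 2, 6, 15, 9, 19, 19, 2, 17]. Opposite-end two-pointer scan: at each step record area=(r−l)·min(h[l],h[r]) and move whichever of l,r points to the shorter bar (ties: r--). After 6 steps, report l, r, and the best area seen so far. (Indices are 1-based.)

l=7, r=17, best area=176

[1,17] min(11,17)*16=176 best=176 * → l++
[2,17] min(3,17)*15=45 best=176 → l++
[3,17] min(3,17)*14=42 best=176 → l++
[4,17] min(10,17)*13=130 best=176 → l++
[5,17] min(8,17)*12=96 best=176 → l++
[6,17] min(8,17)*11=88 best=176 → l++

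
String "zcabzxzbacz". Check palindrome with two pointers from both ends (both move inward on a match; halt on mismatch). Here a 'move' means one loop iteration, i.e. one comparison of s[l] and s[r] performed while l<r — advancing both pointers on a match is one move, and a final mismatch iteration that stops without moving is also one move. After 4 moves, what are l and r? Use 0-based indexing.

[0,10] 'z'=='z' → l++,r--
[1,9] 'c'=='c' → l++,r--
[2,8] 'a'=='a' → l++,r--
[3,7] 'b'=='b' → l++,r--

l=4, r=6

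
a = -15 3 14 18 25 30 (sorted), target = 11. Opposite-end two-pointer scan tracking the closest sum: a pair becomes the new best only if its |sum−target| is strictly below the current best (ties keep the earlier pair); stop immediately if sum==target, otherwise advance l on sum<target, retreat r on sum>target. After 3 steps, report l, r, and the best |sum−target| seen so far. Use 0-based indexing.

[0,5] -15+30=15 d=4 * → r--
[0,4] -15+25=10 d=1 * → l++
[1,4] 3+25=28 d=17 → r--

l=1, r=3, best |Δ|=1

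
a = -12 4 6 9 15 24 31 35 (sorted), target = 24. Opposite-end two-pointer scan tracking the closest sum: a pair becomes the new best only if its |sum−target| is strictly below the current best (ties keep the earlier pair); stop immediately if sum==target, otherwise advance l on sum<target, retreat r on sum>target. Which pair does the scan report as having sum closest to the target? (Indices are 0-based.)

[0,7] -12+35=23 d=1 * → l++
[1,7] 4+35=39 d=15 → r--
[1,6] 4+31=35 d=11 → r--
[1,5] 4+24=28 d=4 → r--
[1,4] 4+15=19 d=5 → l++
[2,4] 6+15=21 d=3 → l++
[3,4] 9+15=24 d=0 * → stop

pair (9, 15) with sum 24 (|Δ|=0)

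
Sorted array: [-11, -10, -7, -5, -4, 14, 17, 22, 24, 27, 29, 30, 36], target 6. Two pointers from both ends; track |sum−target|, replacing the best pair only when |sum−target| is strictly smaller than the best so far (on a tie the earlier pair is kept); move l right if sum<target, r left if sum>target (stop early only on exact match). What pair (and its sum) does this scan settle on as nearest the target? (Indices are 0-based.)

[0,12] -11+36=25 d=19 * → r--
[0,11] -11+30=19 d=13 * → r--
[0,10] -11+29=18 d=12 * → r--
[0,9] -11+27=16 d=10 * → r--
[0,8] -11+24=13 d=7 * → r--
[0,7] -11+22=11 d=5 * → r--
[0,6] -11+17=6 d=0 * → stop

pair (-11, 17) with sum 6 (|Δ|=0)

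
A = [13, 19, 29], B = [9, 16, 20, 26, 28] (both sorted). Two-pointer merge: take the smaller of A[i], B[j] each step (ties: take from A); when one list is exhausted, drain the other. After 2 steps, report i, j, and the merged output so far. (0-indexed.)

i=1, j=1, merged so far=[9, 13]

i=0 j=0: A[i]=13>B[j]=9 take 9, j++
i=0 j=1: A[i]=13<=B[j]=16 take 13, i++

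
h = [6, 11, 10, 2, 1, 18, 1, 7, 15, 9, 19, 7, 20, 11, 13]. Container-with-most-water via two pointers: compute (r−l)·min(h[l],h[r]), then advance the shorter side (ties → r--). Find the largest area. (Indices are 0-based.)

max area = 143

l=0 r=14: min(6,13)*14=84 best=84 *, l++
l=1 r=14: min(11,13)*13=143 best=143 *, l++
l=2 r=14: min(10,13)*12=120 best=143, l++
l=3 r=14: min(2,13)*11=22 best=143, l++
l=4 r=14: min(1,13)*10=10 best=143, l++
l=5 r=14: min(18,13)*9=117 best=143, r--
l=5 r=13: min(18,11)*8=88 best=143, r--
l=5 r=12: min(18,20)*7=126 best=143, l++
l=6 r=12: min(1,20)*6=6 best=143, l++
l=7 r=12: min(7,20)*5=35 best=143, l++
l=8 r=12: min(15,20)*4=60 best=143, l++
l=9 r=12: min(9,20)*3=27 best=143, l++
l=10 r=12: min(19,20)*2=38 best=143, l++
l=11 r=12: min(7,20)*1=7 best=143, l++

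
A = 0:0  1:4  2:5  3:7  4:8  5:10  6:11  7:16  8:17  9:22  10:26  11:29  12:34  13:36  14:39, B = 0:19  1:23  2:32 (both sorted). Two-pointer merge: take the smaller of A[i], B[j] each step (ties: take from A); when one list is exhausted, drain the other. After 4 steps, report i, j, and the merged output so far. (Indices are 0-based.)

[i=0,j=0] A[i]=0<=B[j]=19 take 0 → i++
[i=1,j=0] A[i]=4<=B[j]=19 take 4 → i++
[i=2,j=0] A[i]=5<=B[j]=19 take 5 → i++
[i=3,j=0] A[i]=7<=B[j]=19 take 7 → i++

i=4, j=0, merged so far=[0, 4, 5, 7]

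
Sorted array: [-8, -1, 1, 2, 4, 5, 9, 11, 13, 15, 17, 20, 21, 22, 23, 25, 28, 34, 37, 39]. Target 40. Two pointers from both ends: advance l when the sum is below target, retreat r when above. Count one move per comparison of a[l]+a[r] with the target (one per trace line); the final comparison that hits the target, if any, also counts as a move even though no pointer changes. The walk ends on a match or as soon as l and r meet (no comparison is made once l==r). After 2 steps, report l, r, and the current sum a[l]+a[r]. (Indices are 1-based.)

l=3, r=20, sum=40

l=1 r=20: -8+39=31 <40, l++
l=2 r=20: -1+39=38 <40, l++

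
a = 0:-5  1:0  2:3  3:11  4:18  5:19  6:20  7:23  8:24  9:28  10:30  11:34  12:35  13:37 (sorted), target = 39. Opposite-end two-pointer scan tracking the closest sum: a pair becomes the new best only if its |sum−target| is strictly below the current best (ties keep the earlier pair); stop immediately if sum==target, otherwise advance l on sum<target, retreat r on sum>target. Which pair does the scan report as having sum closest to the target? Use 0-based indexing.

l=0 r=13: -5+37=32 d=7 *, l++
l=1 r=13: 0+37=37 d=2 *, l++
l=2 r=13: 3+37=40 d=1 *, r--
l=2 r=12: 3+35=38 d=1, l++
l=3 r=12: 11+35=46 d=7, r--
l=3 r=11: 11+34=45 d=6, r--
l=3 r=10: 11+30=41 d=2, r--
l=3 r=9: 11+28=39 d=0 *, stop

pair (11, 28) with sum 39 (|Δ|=0)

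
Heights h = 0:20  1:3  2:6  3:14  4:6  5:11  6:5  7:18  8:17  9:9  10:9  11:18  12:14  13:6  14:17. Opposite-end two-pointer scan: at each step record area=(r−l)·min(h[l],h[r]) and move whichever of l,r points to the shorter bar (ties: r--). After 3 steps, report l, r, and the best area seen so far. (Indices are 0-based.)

[0,14] min(20,17)*14=238 best=238 * → r--
[0,13] min(20,6)*13=78 best=238 → r--
[0,12] min(20,14)*12=168 best=238 → r--

l=0, r=11, best area=238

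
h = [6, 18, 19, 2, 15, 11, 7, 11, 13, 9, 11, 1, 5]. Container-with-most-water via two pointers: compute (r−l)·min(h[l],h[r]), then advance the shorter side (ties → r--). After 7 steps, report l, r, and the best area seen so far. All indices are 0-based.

[0,12] min(6,5)*12=60 best=60 * → r--
[0,11] min(6,1)*11=11 best=60 → r--
[0,10] min(6,11)*10=60 best=60 → l++
[1,10] min(18,11)*9=99 best=99 * → r--
[1,9] min(18,9)*8=72 best=99 → r--
[1,8] min(18,13)*7=91 best=99 → r--
[1,7] min(18,11)*6=66 best=99 → r--

l=1, r=6, best area=99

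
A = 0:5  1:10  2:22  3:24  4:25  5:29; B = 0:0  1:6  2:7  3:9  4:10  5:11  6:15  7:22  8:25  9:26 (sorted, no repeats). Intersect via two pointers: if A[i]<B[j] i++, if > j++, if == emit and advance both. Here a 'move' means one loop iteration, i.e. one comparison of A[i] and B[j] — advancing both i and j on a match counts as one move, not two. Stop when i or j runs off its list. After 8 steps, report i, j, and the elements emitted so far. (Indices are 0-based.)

i=2, j=7, emitted=[10]

i=0 j=0: 5>0, j++
i=0 j=1: 5<6, i++
i=1 j=1: 10>6, j++
i=1 j=2: 10>7, j++
i=1 j=3: 10>9, j++
i=1 j=4: 10==10 emit, i++,j++
i=2 j=5: 22>11, j++
i=2 j=6: 22>15, j++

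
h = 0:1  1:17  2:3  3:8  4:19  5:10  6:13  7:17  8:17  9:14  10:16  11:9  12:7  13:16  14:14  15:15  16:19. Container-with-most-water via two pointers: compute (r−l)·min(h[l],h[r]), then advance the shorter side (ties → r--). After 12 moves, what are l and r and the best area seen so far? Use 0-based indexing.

l=4, r=8, best area=255

[0,16] min(1,19)*16=16 best=16 * → l++
[1,16] min(17,19)*15=255 best=255 * → l++
[2,16] min(3,19)*14=42 best=255 → l++
[3,16] min(8,19)*13=104 best=255 → l++
[4,16] min(19,19)*12=228 best=255 → r--
[4,15] min(19,15)*11=165 best=255 → r--
[4,14] min(19,14)*10=140 best=255 → r--
[4,13] min(19,16)*9=144 best=255 → r--
[4,12] min(19,7)*8=56 best=255 → r--
[4,11] min(19,9)*7=63 best=255 → r--
[4,10] min(19,16)*6=96 best=255 → r--
[4,9] min(19,14)*5=70 best=255 → r--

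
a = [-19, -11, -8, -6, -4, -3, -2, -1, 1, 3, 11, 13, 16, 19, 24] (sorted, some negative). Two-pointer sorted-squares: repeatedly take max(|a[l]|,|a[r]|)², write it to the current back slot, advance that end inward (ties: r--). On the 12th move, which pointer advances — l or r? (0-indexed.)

[0,14] |-19|<=|24| out[14]=576 → r--
[0,13] |-19|<=|19| out[13]=361 → r--
[0,12] |-19|>|16| out[12]=361 → l++
[1,12] |-11|<=|16| out[11]=256 → r--
[1,11] |-11|<=|13| out[10]=169 → r--
[1,10] |-11|<=|11| out[9]=121 → r--
[1,9] |-11|>|3| out[8]=121 → l++
[2,9] |-8|>|3| out[7]=64 → l++
[3,9] |-6|>|3| out[6]=36 → l++
[4,9] |-4|>|3| out[5]=16 → l++
[5,9] |-3|<=|3| out[4]=9 → r--
[5,8] |-3|>|1| out[3]=9 → l++

l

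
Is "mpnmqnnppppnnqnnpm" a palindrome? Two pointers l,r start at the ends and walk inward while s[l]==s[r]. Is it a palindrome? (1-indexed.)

not a palindrome (mismatch at 4,15)

[1,18] 'm'=='m' → l++,r--
[2,17] 'p'=='p' → l++,r--
[3,16] 'n'=='n' → l++,r--
[4,15] 'm'!='n' → stop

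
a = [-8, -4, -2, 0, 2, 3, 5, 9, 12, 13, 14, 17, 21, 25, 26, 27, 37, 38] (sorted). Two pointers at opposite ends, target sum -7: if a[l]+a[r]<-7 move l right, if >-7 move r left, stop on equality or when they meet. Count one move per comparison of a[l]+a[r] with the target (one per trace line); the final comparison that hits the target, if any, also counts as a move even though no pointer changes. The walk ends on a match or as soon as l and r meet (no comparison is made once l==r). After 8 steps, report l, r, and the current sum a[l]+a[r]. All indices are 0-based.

l=0, r=9, sum=5

[0,17] -8+38=30 >-7 → r--
[0,16] -8+37=29 >-7 → r--
[0,15] -8+27=19 >-7 → r--
[0,14] -8+26=18 >-7 → r--
[0,13] -8+25=17 >-7 → r--
[0,12] -8+21=13 >-7 → r--
[0,11] -8+17=9 >-7 → r--
[0,10] -8+14=6 >-7 → r--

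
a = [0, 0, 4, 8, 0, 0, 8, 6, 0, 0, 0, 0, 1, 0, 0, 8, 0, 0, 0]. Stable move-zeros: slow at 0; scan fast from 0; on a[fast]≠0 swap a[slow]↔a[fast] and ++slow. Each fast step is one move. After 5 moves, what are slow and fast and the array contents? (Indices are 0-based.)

slow=2, fast=5, a=[4, 8, 0, 0, 0, 0, 8, 6, 0, 0, 0, 0, 1, 0, 0, 8, 0, 0, 0]

(s=0,f=0) a[fast]=0 → fast++
(s=0,f=1) a[fast]=0 → fast++
(s=0,f=2) a[fast]=4≠0 swap→a[0]=4 → slow++,fast++
(s=1,f=3) a[fast]=8≠0 swap→a[1]=8 → slow++,fast++
(s=2,f=4) a[fast]=0 → fast++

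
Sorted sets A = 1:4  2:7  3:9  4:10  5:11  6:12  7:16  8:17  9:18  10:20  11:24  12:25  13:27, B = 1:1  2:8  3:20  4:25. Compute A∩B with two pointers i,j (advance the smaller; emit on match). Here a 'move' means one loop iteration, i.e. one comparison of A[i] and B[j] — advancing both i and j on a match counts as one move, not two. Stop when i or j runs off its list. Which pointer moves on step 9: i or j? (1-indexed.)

i

i=1 j=1: 4>1, j++
i=1 j=2: 4<8, i++
i=2 j=2: 7<8, i++
i=3 j=2: 9>8, j++
i=3 j=3: 9<20, i++
i=4 j=3: 10<20, i++
i=5 j=3: 11<20, i++
i=6 j=3: 12<20, i++
i=7 j=3: 16<20, i++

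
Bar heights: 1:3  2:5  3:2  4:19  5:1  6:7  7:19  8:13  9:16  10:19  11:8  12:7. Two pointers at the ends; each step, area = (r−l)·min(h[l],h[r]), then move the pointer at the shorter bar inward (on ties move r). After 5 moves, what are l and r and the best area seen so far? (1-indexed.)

l=4, r=10, best area=56

[1,12] min(3,7)*11=33 best=33 * → l++
[2,12] min(5,7)*10=50 best=50 * → l++
[3,12] min(2,7)*9=18 best=50 → l++
[4,12] min(19,7)*8=56 best=56 * → r--
[4,11] min(19,8)*7=56 best=56 → r--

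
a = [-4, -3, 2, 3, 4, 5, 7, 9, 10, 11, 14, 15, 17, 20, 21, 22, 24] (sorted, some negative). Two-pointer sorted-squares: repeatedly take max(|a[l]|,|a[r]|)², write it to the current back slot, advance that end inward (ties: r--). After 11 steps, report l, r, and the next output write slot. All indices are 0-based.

l=0, r=5, next write slot=5

[0,16] |-4|<=|24| out[16]=576 → r--
[0,15] |-4|<=|22| out[15]=484 → r--
[0,14] |-4|<=|21| out[14]=441 → r--
[0,13] |-4|<=|20| out[13]=400 → r--
[0,12] |-4|<=|17| out[12]=289 → r--
[0,11] |-4|<=|15| out[11]=225 → r--
[0,10] |-4|<=|14| out[10]=196 → r--
[0,9] |-4|<=|11| out[9]=121 → r--
[0,8] |-4|<=|10| out[8]=100 → r--
[0,7] |-4|<=|9| out[7]=81 → r--
[0,6] |-4|<=|7| out[6]=49 → r--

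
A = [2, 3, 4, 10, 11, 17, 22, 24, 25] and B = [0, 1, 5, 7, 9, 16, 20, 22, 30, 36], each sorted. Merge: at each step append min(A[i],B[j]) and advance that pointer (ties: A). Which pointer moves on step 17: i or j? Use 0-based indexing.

i

[i=0,j=0] A[i]=2>B[j]=0 take 0 → j++
[i=0,j=1] A[i]=2>B[j]=1 take 1 → j++
[i=0,j=2] A[i]=2<=B[j]=5 take 2 → i++
[i=1,j=2] A[i]=3<=B[j]=5 take 3 → i++
[i=2,j=2] A[i]=4<=B[j]=5 take 4 → i++
[i=3,j=2] A[i]=10>B[j]=5 take 5 → j++
[i=3,j=3] A[i]=10>B[j]=7 take 7 → j++
[i=3,j=4] A[i]=10>B[j]=9 take 9 → j++
[i=3,j=5] A[i]=10<=B[j]=16 take 10 → i++
[i=4,j=5] A[i]=11<=B[j]=16 take 11 → i++
[i=5,j=5] A[i]=17>B[j]=16 take 16 → j++
[i=5,j=6] A[i]=17<=B[j]=20 take 17 → i++
[i=6,j=6] A[i]=22>B[j]=20 take 20 → j++
[i=6,j=7] A[i]=22<=B[j]=22 take 22 → i++
[i=7,j=7] A[i]=24>B[j]=22 take 22 → j++
[i=7,j=8] A[i]=24<=B[j]=30 take 24 → i++
[i=8,j=8] A[i]=25<=B[j]=30 take 25 → i++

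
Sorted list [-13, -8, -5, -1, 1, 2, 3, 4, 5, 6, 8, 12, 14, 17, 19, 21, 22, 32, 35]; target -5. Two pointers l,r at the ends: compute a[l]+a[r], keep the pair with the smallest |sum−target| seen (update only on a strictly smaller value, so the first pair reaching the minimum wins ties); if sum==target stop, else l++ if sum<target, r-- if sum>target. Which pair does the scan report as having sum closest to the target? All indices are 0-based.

l=0 r=18: -13+35=22 d=27 *, r--
l=0 r=17: -13+32=19 d=24 *, r--
l=0 r=16: -13+22=9 d=14 *, r--
l=0 r=15: -13+21=8 d=13 *, r--
l=0 r=14: -13+19=6 d=11 *, r--
l=0 r=13: -13+17=4 d=9 *, r--
l=0 r=12: -13+14=1 d=6 *, r--
l=0 r=11: -13+12=-1 d=4 *, r--
l=0 r=10: -13+8=-5 d=0 *, stop

pair (-13, 8) with sum -5 (|Δ|=0)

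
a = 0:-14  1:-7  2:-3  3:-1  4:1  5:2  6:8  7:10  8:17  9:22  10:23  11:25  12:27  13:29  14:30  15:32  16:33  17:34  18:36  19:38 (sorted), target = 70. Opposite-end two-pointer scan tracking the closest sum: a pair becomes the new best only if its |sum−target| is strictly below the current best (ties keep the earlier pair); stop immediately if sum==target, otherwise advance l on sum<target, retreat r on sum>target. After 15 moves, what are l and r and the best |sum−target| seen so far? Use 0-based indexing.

l=0 r=19: -14+38=24 d=46 *, l++
l=1 r=19: -7+38=31 d=39 *, l++
l=2 r=19: -3+38=35 d=35 *, l++
l=3 r=19: -1+38=37 d=33 *, l++
l=4 r=19: 1+38=39 d=31 *, l++
l=5 r=19: 2+38=40 d=30 *, l++
l=6 r=19: 8+38=46 d=24 *, l++
l=7 r=19: 10+38=48 d=22 *, l++
l=8 r=19: 17+38=55 d=15 *, l++
l=9 r=19: 22+38=60 d=10 *, l++
l=10 r=19: 23+38=61 d=9 *, l++
l=11 r=19: 25+38=63 d=7 *, l++
l=12 r=19: 27+38=65 d=5 *, l++
l=13 r=19: 29+38=67 d=3 *, l++
l=14 r=19: 30+38=68 d=2 *, l++

l=15, r=19, best |Δ|=2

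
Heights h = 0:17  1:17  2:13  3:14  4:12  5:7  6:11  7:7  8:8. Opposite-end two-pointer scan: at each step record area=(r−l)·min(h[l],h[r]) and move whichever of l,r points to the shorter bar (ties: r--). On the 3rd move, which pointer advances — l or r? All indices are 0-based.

[0,8] min(17,8)*8=64 best=64 * → r--
[0,7] min(17,7)*7=49 best=64 → r--
[0,6] min(17,11)*6=66 best=66 * → r--

r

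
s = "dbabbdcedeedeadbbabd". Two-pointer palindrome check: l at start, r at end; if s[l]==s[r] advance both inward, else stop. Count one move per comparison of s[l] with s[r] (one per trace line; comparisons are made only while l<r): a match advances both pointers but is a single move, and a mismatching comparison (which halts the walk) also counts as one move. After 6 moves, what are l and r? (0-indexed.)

l=0 r=19: 'd'=='d', l++,r--
l=1 r=18: 'b'=='b', l++,r--
l=2 r=17: 'a'=='a', l++,r--
l=3 r=16: 'b'=='b', l++,r--
l=4 r=15: 'b'=='b', l++,r--
l=5 r=14: 'd'=='d', l++,r--

l=6, r=13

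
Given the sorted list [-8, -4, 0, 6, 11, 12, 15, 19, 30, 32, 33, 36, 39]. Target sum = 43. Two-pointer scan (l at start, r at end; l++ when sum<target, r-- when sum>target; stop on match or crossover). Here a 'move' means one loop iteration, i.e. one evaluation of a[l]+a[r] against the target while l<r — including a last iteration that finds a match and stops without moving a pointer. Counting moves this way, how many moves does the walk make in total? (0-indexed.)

[0,12] -8+39=31 <43 → l++
[1,12] -4+39=35 <43 → l++
[2,12] 0+39=39 <43 → l++
[3,12] 6+39=45 >43 → r--
[3,11] 6+36=42 <43 → l++
[4,11] 11+36=47 >43 → r--
[4,10] 11+33=44 >43 → r--
[4,9] 11+32=43 → found

8 moves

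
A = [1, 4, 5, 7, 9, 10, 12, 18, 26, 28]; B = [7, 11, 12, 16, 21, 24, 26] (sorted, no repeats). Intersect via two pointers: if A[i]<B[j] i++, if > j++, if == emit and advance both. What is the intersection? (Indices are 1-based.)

intersection = [7, 12, 26]

[i=1,j=1] 1<7 → i++
[i=2,j=1] 4<7 → i++
[i=3,j=1] 5<7 → i++
[i=4,j=1] 7==7 emit → i++,j++
[i=5,j=2] 9<11 → i++
[i=6,j=2] 10<11 → i++
[i=7,j=2] 12>11 → j++
[i=7,j=3] 12==12 emit → i++,j++
[i=8,j=4] 18>16 → j++
[i=8,j=5] 18<21 → i++
[i=9,j=5] 26>21 → j++
[i=9,j=6] 26>24 → j++
[i=9,j=7] 26==26 emit → i++,j++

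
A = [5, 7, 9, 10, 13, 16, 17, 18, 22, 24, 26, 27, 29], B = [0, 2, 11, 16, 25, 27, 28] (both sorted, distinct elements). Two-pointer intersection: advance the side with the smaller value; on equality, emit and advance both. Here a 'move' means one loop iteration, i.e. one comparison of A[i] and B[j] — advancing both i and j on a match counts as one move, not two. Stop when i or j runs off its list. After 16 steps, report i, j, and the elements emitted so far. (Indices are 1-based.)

i=13, j=7, emitted=[16, 27]

i=1 j=1: 5>0, j++
i=1 j=2: 5>2, j++
i=1 j=3: 5<11, i++
i=2 j=3: 7<11, i++
i=3 j=3: 9<11, i++
i=4 j=3: 10<11, i++
i=5 j=3: 13>11, j++
i=5 j=4: 13<16, i++
i=6 j=4: 16==16 emit, i++,j++
i=7 j=5: 17<25, i++
i=8 j=5: 18<25, i++
i=9 j=5: 22<25, i++
i=10 j=5: 24<25, i++
i=11 j=5: 26>25, j++
i=11 j=6: 26<27, i++
i=12 j=6: 27==27 emit, i++,j++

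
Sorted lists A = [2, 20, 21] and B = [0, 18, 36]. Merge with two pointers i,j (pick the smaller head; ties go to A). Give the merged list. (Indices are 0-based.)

[0, 2, 18, 20, 21, 36]

i=0 j=0: A[i]=2>B[j]=0 take 0, j++
i=0 j=1: A[i]=2<=B[j]=18 take 2, i++
i=1 j=1: A[i]=20>B[j]=18 take 18, j++
i=1 j=2: A[i]=20<=B[j]=36 take 20, i++
i=2 j=2: A[i]=21<=B[j]=36 take 21, i++
i=3 j=2: A done, take B[j]=36, j++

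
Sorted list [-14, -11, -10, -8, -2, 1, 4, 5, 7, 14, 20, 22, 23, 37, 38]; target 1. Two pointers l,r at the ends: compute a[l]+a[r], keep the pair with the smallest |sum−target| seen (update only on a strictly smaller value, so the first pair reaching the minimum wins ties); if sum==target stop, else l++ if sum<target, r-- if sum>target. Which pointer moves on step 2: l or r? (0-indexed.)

[0,14] -14+38=24 d=23 * → r--
[0,13] -14+37=23 d=22 * → r--

r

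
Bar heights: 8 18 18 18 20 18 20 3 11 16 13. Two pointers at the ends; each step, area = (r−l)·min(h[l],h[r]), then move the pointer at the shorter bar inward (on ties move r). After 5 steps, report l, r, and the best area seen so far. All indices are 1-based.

[1,11] min(8,13)*10=80 best=80 * → l++
[2,11] min(18,13)*9=117 best=117 * → r--
[2,10] min(18,16)*8=128 best=128 * → r--
[2,9] min(18,11)*7=77 best=128 → r--
[2,8] min(18,3)*6=18 best=128 → r--

l=2, r=7, best area=128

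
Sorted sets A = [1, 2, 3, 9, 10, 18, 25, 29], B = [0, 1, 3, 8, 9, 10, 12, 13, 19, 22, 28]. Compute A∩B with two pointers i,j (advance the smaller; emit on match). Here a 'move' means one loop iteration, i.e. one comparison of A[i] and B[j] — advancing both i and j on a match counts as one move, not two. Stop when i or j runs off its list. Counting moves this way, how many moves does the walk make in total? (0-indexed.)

14 moves

i=0 j=0: 1>0, j++
i=0 j=1: 1==1 emit, i++,j++
i=1 j=2: 2<3, i++
i=2 j=2: 3==3 emit, i++,j++
i=3 j=3: 9>8, j++
i=3 j=4: 9==9 emit, i++,j++
i=4 j=5: 10==10 emit, i++,j++
i=5 j=6: 18>12, j++
i=5 j=7: 18>13, j++
i=5 j=8: 18<19, i++
i=6 j=8: 25>19, j++
i=6 j=9: 25>22, j++
i=6 j=10: 25<28, i++
i=7 j=10: 29>28, j++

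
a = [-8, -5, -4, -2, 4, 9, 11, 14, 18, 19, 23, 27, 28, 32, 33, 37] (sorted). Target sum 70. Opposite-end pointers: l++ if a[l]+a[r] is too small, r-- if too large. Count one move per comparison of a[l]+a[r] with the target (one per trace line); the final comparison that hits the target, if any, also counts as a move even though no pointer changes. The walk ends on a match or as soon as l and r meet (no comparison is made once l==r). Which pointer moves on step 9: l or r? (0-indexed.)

[0,15] -8+37=29 <70 → l++
[1,15] -5+37=32 <70 → l++
[2,15] -4+37=33 <70 → l++
[3,15] -2+37=35 <70 → l++
[4,15] 4+37=41 <70 → l++
[5,15] 9+37=46 <70 → l++
[6,15] 11+37=48 <70 → l++
[7,15] 14+37=51 <70 → l++
[8,15] 18+37=55 <70 → l++

l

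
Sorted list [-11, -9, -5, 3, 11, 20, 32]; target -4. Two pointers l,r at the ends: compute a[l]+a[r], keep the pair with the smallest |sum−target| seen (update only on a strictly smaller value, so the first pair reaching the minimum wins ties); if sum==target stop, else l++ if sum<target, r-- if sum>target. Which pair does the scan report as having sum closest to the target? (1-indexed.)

pair (-9, 3) with sum -6 (|Δ|=2)

[1,7] -11+32=21 d=25 * → r--
[1,6] -11+20=9 d=13 * → r--
[1,5] -11+11=0 d=4 * → r--
[1,4] -11+3=-8 d=4 → l++
[2,4] -9+3=-6 d=2 * → l++
[3,4] -5+3=-2 d=2 → r--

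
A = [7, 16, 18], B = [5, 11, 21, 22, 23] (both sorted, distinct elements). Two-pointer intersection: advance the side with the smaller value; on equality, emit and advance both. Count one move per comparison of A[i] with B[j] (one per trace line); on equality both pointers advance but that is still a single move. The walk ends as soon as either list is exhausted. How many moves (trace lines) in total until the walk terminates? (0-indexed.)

[i=0,j=0] 7>5 → j++
[i=0,j=1] 7<11 → i++
[i=1,j=1] 16>11 → j++
[i=1,j=2] 16<21 → i++
[i=2,j=2] 18<21 → i++

5 moves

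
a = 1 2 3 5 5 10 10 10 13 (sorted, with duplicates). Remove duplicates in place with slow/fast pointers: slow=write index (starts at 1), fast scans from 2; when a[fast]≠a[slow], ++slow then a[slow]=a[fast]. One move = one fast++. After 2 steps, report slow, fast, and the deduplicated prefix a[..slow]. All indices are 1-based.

(s=1,f=2) a[fast]=2≠a[slow]=1 write a[2]=2 → slow++,fast++
(s=2,f=3) a[fast]=3≠a[slow]=2 write a[3]=3 → slow++,fast++

slow=3, fast=4, prefix=[1, 2, 3]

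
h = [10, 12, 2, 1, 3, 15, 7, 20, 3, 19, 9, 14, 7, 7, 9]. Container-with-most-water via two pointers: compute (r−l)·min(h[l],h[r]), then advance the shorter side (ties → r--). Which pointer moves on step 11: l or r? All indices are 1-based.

l

l=1 r=15: min(10,9)*14=126 best=126 *, r--
l=1 r=14: min(10,7)*13=91 best=126, r--
l=1 r=13: min(10,7)*12=84 best=126, r--
l=1 r=12: min(10,14)*11=110 best=126, l++
l=2 r=12: min(12,14)*10=120 best=126, l++
l=3 r=12: min(2,14)*9=18 best=126, l++
l=4 r=12: min(1,14)*8=8 best=126, l++
l=5 r=12: min(3,14)*7=21 best=126, l++
l=6 r=12: min(15,14)*6=84 best=126, r--
l=6 r=11: min(15,9)*5=45 best=126, r--
l=6 r=10: min(15,19)*4=60 best=126, l++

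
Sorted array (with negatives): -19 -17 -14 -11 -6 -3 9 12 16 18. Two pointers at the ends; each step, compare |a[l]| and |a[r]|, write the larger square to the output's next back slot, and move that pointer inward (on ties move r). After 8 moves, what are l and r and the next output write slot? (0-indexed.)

l=4, r=5, next write slot=1

l=0 r=9: |-19|>|18| out[9]=361, l++
l=1 r=9: |-17|<=|18| out[8]=324, r--
l=1 r=8: |-17|>|16| out[7]=289, l++
l=2 r=8: |-14|<=|16| out[6]=256, r--
l=2 r=7: |-14|>|12| out[5]=196, l++
l=3 r=7: |-11|<=|12| out[4]=144, r--
l=3 r=6: |-11|>|9| out[3]=121, l++
l=4 r=6: |-6|<=|9| out[2]=81, r--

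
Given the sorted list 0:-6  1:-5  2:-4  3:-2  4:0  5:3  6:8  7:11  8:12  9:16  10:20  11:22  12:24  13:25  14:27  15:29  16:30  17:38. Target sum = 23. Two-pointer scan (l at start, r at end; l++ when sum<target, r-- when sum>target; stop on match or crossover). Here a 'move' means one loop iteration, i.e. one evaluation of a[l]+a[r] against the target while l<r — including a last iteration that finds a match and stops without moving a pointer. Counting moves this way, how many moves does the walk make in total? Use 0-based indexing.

[0,17] -6+38=32 >23 → r--
[0,16] -6+30=24 >23 → r--
[0,15] -6+29=23 → found

3 moves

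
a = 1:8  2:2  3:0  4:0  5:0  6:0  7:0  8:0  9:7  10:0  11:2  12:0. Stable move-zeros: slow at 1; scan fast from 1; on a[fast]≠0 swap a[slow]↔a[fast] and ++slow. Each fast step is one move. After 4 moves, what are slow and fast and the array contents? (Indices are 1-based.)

(s=1,f=1) a[fast]=8≠0 swap→a[1]=8 → slow++,fast++
(s=2,f=2) a[fast]=2≠0 swap→a[2]=2 → slow++,fast++
(s=3,f=3) a[fast]=0 → fast++
(s=3,f=4) a[fast]=0 → fast++

slow=3, fast=5, a=[8, 2, 0, 0, 0, 0, 0, 0, 7, 0, 2, 0]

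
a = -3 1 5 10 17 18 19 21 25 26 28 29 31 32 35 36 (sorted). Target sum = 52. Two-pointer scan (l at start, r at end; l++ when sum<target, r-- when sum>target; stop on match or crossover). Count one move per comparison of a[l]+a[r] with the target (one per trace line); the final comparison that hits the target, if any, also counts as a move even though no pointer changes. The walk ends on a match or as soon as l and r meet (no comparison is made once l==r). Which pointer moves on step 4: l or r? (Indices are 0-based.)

l=0 r=15: -3+36=33 <52, l++
l=1 r=15: 1+36=37 <52, l++
l=2 r=15: 5+36=41 <52, l++
l=3 r=15: 10+36=46 <52, l++

l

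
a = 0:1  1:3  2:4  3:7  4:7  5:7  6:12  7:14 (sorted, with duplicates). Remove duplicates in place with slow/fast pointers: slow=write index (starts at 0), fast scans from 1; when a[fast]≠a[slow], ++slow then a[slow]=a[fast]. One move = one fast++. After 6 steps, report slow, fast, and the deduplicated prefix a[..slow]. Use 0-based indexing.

slow=4, fast=7, prefix=[1, 3, 4, 7, 12]

slow=0 fast=1: a[fast]=3≠a[slow]=1 write a[1]=3, slow++,fast++
slow=1 fast=2: a[fast]=4≠a[slow]=3 write a[2]=4, slow++,fast++
slow=2 fast=3: a[fast]=7≠a[slow]=4 write a[3]=7, slow++,fast++
slow=3 fast=4: a[fast]=7=a[slow] dup, fast++
slow=3 fast=5: a[fast]=7=a[slow] dup, fast++
slow=3 fast=6: a[fast]=12≠a[slow]=7 write a[4]=12, slow++,fast++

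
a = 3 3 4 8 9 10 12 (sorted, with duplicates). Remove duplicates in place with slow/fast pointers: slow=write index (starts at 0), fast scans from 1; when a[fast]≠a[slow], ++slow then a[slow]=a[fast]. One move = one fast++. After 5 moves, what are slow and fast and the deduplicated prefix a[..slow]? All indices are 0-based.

slow=4, fast=6, prefix=[3, 4, 8, 9, 10]

slow=0 fast=1: a[fast]=3=a[slow] dup, fast++
slow=0 fast=2: a[fast]=4≠a[slow]=3 write a[1]=4, slow++,fast++
slow=1 fast=3: a[fast]=8≠a[slow]=4 write a[2]=8, slow++,fast++
slow=2 fast=4: a[fast]=9≠a[slow]=8 write a[3]=9, slow++,fast++
slow=3 fast=5: a[fast]=10≠a[slow]=9 write a[4]=10, slow++,fast++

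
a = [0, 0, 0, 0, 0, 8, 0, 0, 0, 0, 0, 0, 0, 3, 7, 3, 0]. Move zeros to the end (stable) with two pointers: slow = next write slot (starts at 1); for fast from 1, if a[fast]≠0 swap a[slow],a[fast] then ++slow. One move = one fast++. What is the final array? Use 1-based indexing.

slow=1 fast=1: a[fast]=0, fast++
slow=1 fast=2: a[fast]=0, fast++
slow=1 fast=3: a[fast]=0, fast++
slow=1 fast=4: a[fast]=0, fast++
slow=1 fast=5: a[fast]=0, fast++
slow=1 fast=6: a[fast]=8≠0 swap→a[1]=8, slow++,fast++
slow=2 fast=7: a[fast]=0, fast++
slow=2 fast=8: a[fast]=0, fast++
slow=2 fast=9: a[fast]=0, fast++
slow=2 fast=10: a[fast]=0, fast++
slow=2 fast=11: a[fast]=0, fast++
slow=2 fast=12: a[fast]=0, fast++
slow=2 fast=13: a[fast]=0, fast++
slow=2 fast=14: a[fast]=3≠0 swap→a[2]=3, slow++,fast++
slow=3 fast=15: a[fast]=7≠0 swap→a[3]=7, slow++,fast++
slow=4 fast=16: a[fast]=3≠0 swap→a[4]=3, slow++,fast++
slow=5 fast=17: a[fast]=0, fast++

[8, 3, 7, 3, 0, 0, 0, 0, 0, 0, 0, 0, 0, 0, 0, 0, 0]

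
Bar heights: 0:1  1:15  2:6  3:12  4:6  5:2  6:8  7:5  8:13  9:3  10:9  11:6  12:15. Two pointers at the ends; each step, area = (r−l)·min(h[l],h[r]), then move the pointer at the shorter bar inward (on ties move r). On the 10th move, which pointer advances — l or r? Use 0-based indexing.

r

l=0 r=12: min(1,15)*12=12 best=12 *, l++
l=1 r=12: min(15,15)*11=165 best=165 *, r--
l=1 r=11: min(15,6)*10=60 best=165, r--
l=1 r=10: min(15,9)*9=81 best=165, r--
l=1 r=9: min(15,3)*8=24 best=165, r--
l=1 r=8: min(15,13)*7=91 best=165, r--
l=1 r=7: min(15,5)*6=30 best=165, r--
l=1 r=6: min(15,8)*5=40 best=165, r--
l=1 r=5: min(15,2)*4=8 best=165, r--
l=1 r=4: min(15,6)*3=18 best=165, r--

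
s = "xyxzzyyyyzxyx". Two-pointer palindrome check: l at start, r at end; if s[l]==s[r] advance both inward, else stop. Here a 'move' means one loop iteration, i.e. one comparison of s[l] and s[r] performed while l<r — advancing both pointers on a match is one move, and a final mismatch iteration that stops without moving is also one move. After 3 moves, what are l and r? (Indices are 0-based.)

l=0 r=12: 'x'=='x', l++,r--
l=1 r=11: 'y'=='y', l++,r--
l=2 r=10: 'x'=='x', l++,r--

l=3, r=9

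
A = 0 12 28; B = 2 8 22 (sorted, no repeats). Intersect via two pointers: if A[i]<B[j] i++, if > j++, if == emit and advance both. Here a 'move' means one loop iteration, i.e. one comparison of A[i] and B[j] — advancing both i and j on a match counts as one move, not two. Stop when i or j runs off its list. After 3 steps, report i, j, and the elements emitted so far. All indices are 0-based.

i=1, j=2, emitted=[]

i=0 j=0: 0<2, i++
i=1 j=0: 12>2, j++
i=1 j=1: 12>8, j++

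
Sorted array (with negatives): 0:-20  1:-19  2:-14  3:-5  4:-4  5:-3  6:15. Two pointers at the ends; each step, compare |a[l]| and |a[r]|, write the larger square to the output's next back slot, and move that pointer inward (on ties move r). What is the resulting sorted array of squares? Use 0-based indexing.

l=0 r=6: |-20|>|15| out[6]=400, l++
l=1 r=6: |-19|>|15| out[5]=361, l++
l=2 r=6: |-14|<=|15| out[4]=225, r--
l=2 r=5: |-14|>|-3| out[3]=196, l++
l=3 r=5: |-5|>|-3| out[2]=25, l++
l=4 r=5: |-4|>|-3| out[1]=16, l++
l=5 r=5: |-3|<=|-3| out[0]=9, r--

[9, 16, 25, 196, 225, 361, 400]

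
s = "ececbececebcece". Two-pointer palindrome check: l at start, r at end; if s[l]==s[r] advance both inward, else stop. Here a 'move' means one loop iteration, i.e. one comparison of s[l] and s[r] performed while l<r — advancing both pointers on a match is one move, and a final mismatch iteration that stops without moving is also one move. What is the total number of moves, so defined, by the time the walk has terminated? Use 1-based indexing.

l=1 r=15: 'e'=='e', l++,r--
l=2 r=14: 'c'=='c', l++,r--
l=3 r=13: 'e'=='e', l++,r--
l=4 r=12: 'c'=='c', l++,r--
l=5 r=11: 'b'=='b', l++,r--
l=6 r=10: 'e'=='e', l++,r--
l=7 r=9: 'c'=='c', l++,r--

7 moves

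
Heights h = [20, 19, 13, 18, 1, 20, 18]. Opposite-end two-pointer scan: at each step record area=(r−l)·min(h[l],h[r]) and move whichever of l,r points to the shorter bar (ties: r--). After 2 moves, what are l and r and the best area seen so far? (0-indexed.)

l=0 r=6: min(20,18)*6=108 best=108 *, r--
l=0 r=5: min(20,20)*5=100 best=108, r--

l=0, r=4, best area=108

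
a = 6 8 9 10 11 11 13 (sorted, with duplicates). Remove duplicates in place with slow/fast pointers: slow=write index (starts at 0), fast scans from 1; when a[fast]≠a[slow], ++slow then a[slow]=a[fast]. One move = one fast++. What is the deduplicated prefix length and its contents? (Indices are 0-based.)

length 6; prefix = [6, 8, 9, 10, 11, 13]

(s=0,f=1) a[fast]=8≠a[slow]=6 write a[1]=8 → slow++,fast++
(s=1,f=2) a[fast]=9≠a[slow]=8 write a[2]=9 → slow++,fast++
(s=2,f=3) a[fast]=10≠a[slow]=9 write a[3]=10 → slow++,fast++
(s=3,f=4) a[fast]=11≠a[slow]=10 write a[4]=11 → slow++,fast++
(s=4,f=5) a[fast]=11=a[slow] dup → fast++
(s=4,f=6) a[fast]=13≠a[slow]=11 write a[5]=13 → slow++,fast++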